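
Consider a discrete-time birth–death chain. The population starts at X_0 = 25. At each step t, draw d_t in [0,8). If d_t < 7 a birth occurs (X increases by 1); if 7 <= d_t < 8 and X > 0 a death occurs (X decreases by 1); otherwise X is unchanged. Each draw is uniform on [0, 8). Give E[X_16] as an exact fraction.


X can drop by at most 1 per step and X_0 = 25 > T = 16, so X_t >= 25 − t >= 9 > 0 for every t <= 16: the floor at 0 (the 'and X > 0' condition) never binds. Hence X_16 = X_0 + Σ_{t<16} Y_t with i.i.d. increments Y_t = y(d_t) ∈ {+1, −1, 0}.
Outcome values over d=0..7: [1, 1, 1, 1, 1, 1, 1, -1]
Σy = 6, Σy² = 8, M = 8
μ = 6/8 = 3/4,  σ² = 8/8 − (3/4)² = 7/16
E[X_16] = 25 + 16·(3/4) = 37

37


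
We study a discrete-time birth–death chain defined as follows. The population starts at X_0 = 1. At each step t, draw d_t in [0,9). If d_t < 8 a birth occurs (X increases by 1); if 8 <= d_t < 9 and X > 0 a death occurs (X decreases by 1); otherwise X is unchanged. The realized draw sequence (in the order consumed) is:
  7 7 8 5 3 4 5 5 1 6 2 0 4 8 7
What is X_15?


12

t=0: X=1, d=7 → birth, X_1=2
t=1: X=2, d=7 → birth, X_2=3
t=2: X=3, d=8 → death, X_3=2
t=3: X=2, d=5 → birth, X_4=3
t=4: X=3, d=3 → birth, X_5=4
t=5: X=4, d=4 → birth, X_6=5
t=6: X=5, d=5 → birth, X_7=6
t=7: X=6, d=5 → birth, X_8=7
t=8: X=7, d=1 → birth, X_9=8
t=9: X=8, d=6 → birth, X_10=9
t=10: X=9, d=2 → birth, X_11=10
t=11: X=10, d=0 → birth, X_12=11
t=12: X=11, d=4 → birth, X_13=12
t=13: X=12, d=8 → death, X_14=11
t=14: X=11, d=7 → birth, X_15=12


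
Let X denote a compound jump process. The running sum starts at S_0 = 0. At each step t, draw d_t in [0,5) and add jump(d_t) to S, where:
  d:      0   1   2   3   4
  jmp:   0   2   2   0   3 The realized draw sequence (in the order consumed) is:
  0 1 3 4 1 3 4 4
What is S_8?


13

t=0: S=0, d=0, jump=0, S_1=0
t=1: S=0, d=1, jump=2, S_2=2
t=2: S=2, d=3, jump=0, S_3=2
t=3: S=2, d=4, jump=3, S_4=5
t=4: S=5, d=1, jump=2, S_5=7
t=5: S=7, d=3, jump=0, S_6=7
t=6: S=7, d=4, jump=3, S_7=10
t=7: S=10, d=4, jump=3, S_8=13


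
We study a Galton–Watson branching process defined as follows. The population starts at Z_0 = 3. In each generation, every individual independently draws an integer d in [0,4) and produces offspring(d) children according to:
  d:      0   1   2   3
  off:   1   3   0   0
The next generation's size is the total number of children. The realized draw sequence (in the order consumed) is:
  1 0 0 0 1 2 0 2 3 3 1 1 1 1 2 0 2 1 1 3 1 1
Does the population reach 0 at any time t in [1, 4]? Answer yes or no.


no

gen 0: Z_0=3, draws=[1, 0, 0], offspring=[3, 1, 1], Z_1=5
gen 1: Z_1=5, draws=[0, 1, 2, 0, 2], offspring=[1, 3, 0, 1, 0], Z_2=5
gen 2: Z_2=5, draws=[3, 3, 1, 1, 1], offspring=[0, 0, 3, 3, 3], Z_3=9
gen 3: Z_3=9, draws=[1, 2, 0, 2, 1, 1, 3, 1, 1], offspring=[3, 0, 1, 0, 3, 3, 0, 3, 3], Z_4=16


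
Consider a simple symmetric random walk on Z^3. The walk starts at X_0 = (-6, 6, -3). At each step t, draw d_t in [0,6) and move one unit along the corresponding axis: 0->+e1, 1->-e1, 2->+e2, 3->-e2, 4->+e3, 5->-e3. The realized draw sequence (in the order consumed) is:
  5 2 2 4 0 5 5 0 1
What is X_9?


t=0: X=(-6, 6, -3), d=5 → -e3, X_1=(-6, 6, -4)
t=1: X=(-6, 6, -4), d=2 → +e2, X_2=(-6, 7, -4)
t=2: X=(-6, 7, -4), d=2 → +e2, X_3=(-6, 8, -4)
t=3: X=(-6, 8, -4), d=4 → +e3, X_4=(-6, 8, -3)
t=4: X=(-6, 8, -3), d=0 → +e1, X_5=(-5, 8, -3)
t=5: X=(-5, 8, -3), d=5 → -e3, X_6=(-5, 8, -4)
t=6: X=(-5, 8, -4), d=5 → -e3, X_7=(-5, 8, -5)
t=7: X=(-5, 8, -5), d=0 → +e1, X_8=(-4, 8, -5)
t=8: X=(-4, 8, -5), d=1 → -e1, X_9=(-5, 8, -5)

(-5, 8, -5)


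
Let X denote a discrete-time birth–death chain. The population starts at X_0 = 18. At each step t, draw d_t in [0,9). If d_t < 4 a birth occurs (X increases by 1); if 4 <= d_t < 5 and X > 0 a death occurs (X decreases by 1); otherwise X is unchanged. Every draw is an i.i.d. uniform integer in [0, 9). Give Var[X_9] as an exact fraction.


X can drop by at most 1 per step and X_0 = 18 > T = 9, so X_t >= 18 − t >= 9 > 0 for every t <= 9: the floor at 0 (the 'and X > 0' condition) never binds. Hence X_9 = X_0 + Σ_{t<9} Y_t with i.i.d. increments Y_t = y(d_t) ∈ {+1, −1, 0}.
Outcome values over d=0..8: [1, 1, 1, 1, -1, 0, 0, 0, 0]
Σy = 3, Σy² = 5, M = 9
μ = 3/9 = 1/3,  σ² = 5/9 − (1/3)² = 4/9
Independent increments: Var[X_9] = 9·σ² = 9·(4/9) = 4

4


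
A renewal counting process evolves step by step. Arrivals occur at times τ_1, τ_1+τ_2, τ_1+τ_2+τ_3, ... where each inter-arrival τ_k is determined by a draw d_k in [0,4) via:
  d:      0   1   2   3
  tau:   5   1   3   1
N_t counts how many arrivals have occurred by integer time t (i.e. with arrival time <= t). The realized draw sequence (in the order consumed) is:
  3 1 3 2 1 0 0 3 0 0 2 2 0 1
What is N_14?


6

draw d_1=3: τ_1=1, arrival time A_1=1
draw d_2=1: τ_2=1, arrival time A_2=2
draw d_3=3: τ_3=1, arrival time A_3=3
draw d_4=2: τ_4=3, arrival time A_4=6
draw d_5=1: τ_5=1, arrival time A_5=7
draw d_6=0: τ_6=5, arrival time A_6=12
draw d_7=0: τ_7=5, arrival time A_7=17
draw d_8=3: τ_8=1, arrival time A_8=18
draw d_9=0: τ_9=5, arrival time A_9=23
draw d_10=0: τ_10=5, arrival time A_10=28
draw d_11=2: τ_11=3, arrival time A_11=31
draw d_12=2: τ_12=3, arrival time A_12=34
draw d_13=0: τ_13=5, arrival time A_13=39
draw d_14=1: τ_14=1, arrival time A_14=40
N_t over t=0..14: 0:0 1:1 2:2 3:3 4:3 5:3 6:4 7:5 8:5 9:5 10:5 11:5 12:6 13:6 14:6


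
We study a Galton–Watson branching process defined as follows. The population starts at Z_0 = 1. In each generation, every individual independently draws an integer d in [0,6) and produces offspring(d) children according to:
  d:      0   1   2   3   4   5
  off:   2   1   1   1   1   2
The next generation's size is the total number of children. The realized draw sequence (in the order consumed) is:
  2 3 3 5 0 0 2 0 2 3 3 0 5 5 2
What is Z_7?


8

gen 0: Z_0=1, draws=[2], offspring=[1], Z_1=1
gen 1: Z_1=1, draws=[3], offspring=[1], Z_2=1
gen 2: Z_2=1, draws=[3], offspring=[1], Z_3=1
gen 3: Z_3=1, draws=[5], offspring=[2], Z_4=2
gen 4: Z_4=2, draws=[0, 0], offspring=[2, 2], Z_5=4
gen 5: Z_5=4, draws=[2, 0, 2, 3], offspring=[1, 2, 1, 1], Z_6=5
gen 6: Z_6=5, draws=[3, 0, 5, 5, 2], offspring=[1, 2, 2, 2, 1], Z_7=8


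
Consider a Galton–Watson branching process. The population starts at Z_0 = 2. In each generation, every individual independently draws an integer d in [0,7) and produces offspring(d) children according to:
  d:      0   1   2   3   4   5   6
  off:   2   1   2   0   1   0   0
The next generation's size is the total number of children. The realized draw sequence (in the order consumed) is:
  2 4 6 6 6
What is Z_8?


gen 0: Z_0=2, draws=[2, 4], offspring=[2, 1], Z_1=3
gen 1: Z_1=3, draws=[6, 6, 6], offspring=[0, 0, 0], Z_2=0
gen 2: Z_2=0, draws=[], offspring=[], Z_3=0
gen 3: Z_3=0, draws=[], offspring=[], Z_4=0
gen 4: Z_4=0, draws=[], offspring=[], Z_5=0
gen 5: Z_5=0, draws=[], offspring=[], Z_6=0
gen 6: Z_6=0, draws=[], offspring=[], Z_7=0
gen 7: Z_7=0, draws=[], offspring=[], Z_8=0

0


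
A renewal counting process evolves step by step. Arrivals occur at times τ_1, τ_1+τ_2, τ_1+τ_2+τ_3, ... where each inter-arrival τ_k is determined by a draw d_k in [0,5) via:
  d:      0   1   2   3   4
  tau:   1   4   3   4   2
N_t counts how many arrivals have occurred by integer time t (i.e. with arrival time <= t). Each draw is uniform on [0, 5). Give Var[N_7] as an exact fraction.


Inter-arrival values over d=0..4: [1, 4, 3, 4, 2]
Each d has probability 1/5, so the pmf of τ is: f(1) = 1/5, f(2) = 1/5, f(3) = 1/5, f(4) = 2/5
Let p_n(j) = P(N_n = j), with p_0 = [1]. Condition on τ_1: p_n(0) = P(τ > n), and for j >= 1, p_n(j) = Σ_{k<=n} f(k)·p_{n−k}(j−1)
p_1 = [4/5, 1/5]  (j = 0..1)
p_2 = [3/5, 9/25, 1/25]  (j = 0..2)
p_3 = [2/5, 12/25, 14/125, 1/125]  (j = 0..3)
p_4 = [0, 19/25, 26/125, 19/625, 1/625]  (j = 0..4)
p_5 = [0, 13/25, 2/5, 9/125, 24/3125, 1/3125]  (j = 0..5)
p_6 = [0, 8/25, 62/125, 4/25, 69/3125, 29/15625, 1/15625]  (j = 0..6)
p_7 = [0, 4/25, 64/125, 166/625, 174/3125, 98/15625, 34/78125, 1/78125]  (j = 0..7)
E[N_7] = Σ j·p_7(j) = 174811/78125;  E[N_7²] = Σ j²·p_7(j) = 442373/78125
Var[N_7] = 442373/78125 − (174811/78125)² = 4001504904/6103515625

4001504904/6103515625


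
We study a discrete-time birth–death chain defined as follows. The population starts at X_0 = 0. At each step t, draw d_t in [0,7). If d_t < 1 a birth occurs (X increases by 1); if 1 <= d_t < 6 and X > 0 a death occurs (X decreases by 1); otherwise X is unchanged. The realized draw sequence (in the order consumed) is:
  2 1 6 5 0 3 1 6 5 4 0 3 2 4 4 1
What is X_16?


t=0: X=0, d=2 → hold, X_1=0
t=1: X=0, d=1 → hold, X_2=0
t=2: X=0, d=6 → hold, X_3=0
t=3: X=0, d=5 → hold, X_4=0
t=4: X=0, d=0 → birth, X_5=1
t=5: X=1, d=3 → death, X_6=0
t=6: X=0, d=1 → hold, X_7=0
t=7: X=0, d=6 → hold, X_8=0
t=8: X=0, d=5 → hold, X_9=0
t=9: X=0, d=4 → hold, X_10=0
t=10: X=0, d=0 → birth, X_11=1
t=11: X=1, d=3 → death, X_12=0
t=12: X=0, d=2 → hold, X_13=0
t=13: X=0, d=4 → hold, X_14=0
t=14: X=0, d=4 → hold, X_15=0
t=15: X=0, d=1 → hold, X_16=0

0


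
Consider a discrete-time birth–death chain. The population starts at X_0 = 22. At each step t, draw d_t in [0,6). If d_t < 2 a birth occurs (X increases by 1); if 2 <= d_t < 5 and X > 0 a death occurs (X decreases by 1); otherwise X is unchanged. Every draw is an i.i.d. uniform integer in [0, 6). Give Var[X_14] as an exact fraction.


X can drop by at most 1 per step and X_0 = 22 > T = 14, so X_t >= 22 − t >= 8 > 0 for every t <= 14: the floor at 0 (the 'and X > 0' condition) never binds. Hence X_14 = X_0 + Σ_{t<14} Y_t with i.i.d. increments Y_t = y(d_t) ∈ {+1, −1, 0}.
Outcome values over d=0..5: [1, 1, -1, -1, -1, 0]
Σy = -1, Σy² = 5, M = 6
μ = -1/6 = -1/6,  σ² = 5/6 − (-1/6)² = 29/36
Independent increments: Var[X_14] = 14·σ² = 14·(29/36) = 203/18

203/18


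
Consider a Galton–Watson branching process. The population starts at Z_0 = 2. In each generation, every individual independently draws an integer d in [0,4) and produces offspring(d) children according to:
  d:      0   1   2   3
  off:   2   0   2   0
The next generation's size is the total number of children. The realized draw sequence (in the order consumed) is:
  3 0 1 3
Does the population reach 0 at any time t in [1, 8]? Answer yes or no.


yes

gen 0: Z_0=2, draws=[3, 0], offspring=[0, 2], Z_1=2
gen 1: Z_1=2, draws=[1, 3], offspring=[0, 0], Z_2=0
gen 2: Z_2=0, draws=[], offspring=[], Z_3=0
gen 3: Z_3=0, draws=[], offspring=[], Z_4=0
gen 4: Z_4=0, draws=[], offspring=[], Z_5=0
gen 5: Z_5=0, draws=[], offspring=[], Z_6=0
gen 6: Z_6=0, draws=[], offspring=[], Z_7=0
gen 7: Z_7=0, draws=[], offspring=[], Z_8=0


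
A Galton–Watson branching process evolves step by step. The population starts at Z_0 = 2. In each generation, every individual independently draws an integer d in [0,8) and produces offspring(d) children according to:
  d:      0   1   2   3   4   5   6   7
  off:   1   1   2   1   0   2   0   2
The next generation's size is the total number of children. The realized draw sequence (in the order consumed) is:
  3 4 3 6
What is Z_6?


gen 0: Z_0=2, draws=[3, 4], offspring=[1, 0], Z_1=1
gen 1: Z_1=1, draws=[3], offspring=[1], Z_2=1
gen 2: Z_2=1, draws=[6], offspring=[0], Z_3=0
gen 3: Z_3=0, draws=[], offspring=[], Z_4=0
gen 4: Z_4=0, draws=[], offspring=[], Z_5=0
gen 5: Z_5=0, draws=[], offspring=[], Z_6=0

0


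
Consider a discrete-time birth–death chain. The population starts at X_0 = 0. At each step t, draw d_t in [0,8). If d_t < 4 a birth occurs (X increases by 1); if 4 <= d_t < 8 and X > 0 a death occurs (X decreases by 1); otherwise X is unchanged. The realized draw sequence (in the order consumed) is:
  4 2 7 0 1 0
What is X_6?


3

t=0: X=0, d=4 → hold, X_1=0
t=1: X=0, d=2 → birth, X_2=1
t=2: X=1, d=7 → death, X_3=0
t=3: X=0, d=0 → birth, X_4=1
t=4: X=1, d=1 → birth, X_5=2
t=5: X=2, d=0 → birth, X_6=3


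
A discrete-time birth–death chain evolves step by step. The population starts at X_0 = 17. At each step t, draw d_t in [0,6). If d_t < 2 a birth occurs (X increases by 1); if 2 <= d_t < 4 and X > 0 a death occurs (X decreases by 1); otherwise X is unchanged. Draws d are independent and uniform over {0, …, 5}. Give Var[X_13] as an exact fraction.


X can drop by at most 1 per step and X_0 = 17 > T = 13, so X_t >= 17 − t >= 4 > 0 for every t <= 13: the floor at 0 (the 'and X > 0' condition) never binds. Hence X_13 = X_0 + Σ_{t<13} Y_t with i.i.d. increments Y_t = y(d_t) ∈ {+1, −1, 0}.
Outcome values over d=0..5: [1, 1, -1, -1, 0, 0]
Σy = 0, Σy² = 4, M = 6
μ = 0/6 = 0,  σ² = 4/6 − (0)² = 2/3
Independent increments: Var[X_13] = 13·σ² = 13·(2/3) = 26/3

26/3


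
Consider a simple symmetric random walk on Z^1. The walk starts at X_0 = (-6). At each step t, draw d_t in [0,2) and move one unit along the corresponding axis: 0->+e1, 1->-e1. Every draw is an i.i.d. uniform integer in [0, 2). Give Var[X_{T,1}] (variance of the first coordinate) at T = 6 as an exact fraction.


Outcome values over d=0..1: [1, -1]
Σy = 0, Σy² = 2, M = 2
μ = 0/2 = 0,  σ² = 2/2 − (0)² = 1
Independent increments: Var[X_6] = 6·σ² = 6·(1) = 6

6


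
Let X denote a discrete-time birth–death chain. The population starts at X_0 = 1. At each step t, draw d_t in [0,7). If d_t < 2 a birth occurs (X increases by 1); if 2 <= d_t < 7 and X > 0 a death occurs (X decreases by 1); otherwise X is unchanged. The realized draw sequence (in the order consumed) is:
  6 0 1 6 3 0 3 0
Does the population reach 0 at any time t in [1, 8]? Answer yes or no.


t=0: X=1, d=6 → death, X_1=0
t=1: X=0, d=0 → birth, X_2=1
t=2: X=1, d=1 → birth, X_3=2
t=3: X=2, d=6 → death, X_4=1
t=4: X=1, d=3 → death, X_5=0
t=5: X=0, d=0 → birth, X_6=1
t=6: X=1, d=3 → death, X_7=0
t=7: X=0, d=0 → birth, X_8=1

yes


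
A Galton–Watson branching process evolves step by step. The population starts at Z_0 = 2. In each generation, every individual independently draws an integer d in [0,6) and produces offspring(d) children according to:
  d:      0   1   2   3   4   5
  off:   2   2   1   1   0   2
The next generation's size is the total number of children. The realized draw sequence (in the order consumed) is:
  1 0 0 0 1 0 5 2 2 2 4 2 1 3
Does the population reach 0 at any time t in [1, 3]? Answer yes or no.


gen 0: Z_0=2, draws=[1, 0], offspring=[2, 2], Z_1=4
gen 1: Z_1=4, draws=[0, 0, 1, 0], offspring=[2, 2, 2, 2], Z_2=8
gen 2: Z_2=8, draws=[5, 2, 2, 2, 4, 2, 1, 3], offspring=[2, 1, 1, 1, 0, 1, 2, 1], Z_3=9

no


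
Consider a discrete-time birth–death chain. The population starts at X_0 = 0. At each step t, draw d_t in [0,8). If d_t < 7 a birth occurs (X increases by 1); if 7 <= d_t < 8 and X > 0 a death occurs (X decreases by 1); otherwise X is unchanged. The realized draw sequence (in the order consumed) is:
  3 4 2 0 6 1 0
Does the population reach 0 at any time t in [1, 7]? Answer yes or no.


no

t=0: X=0, d=3 → birth, X_1=1
t=1: X=1, d=4 → birth, X_2=2
t=2: X=2, d=2 → birth, X_3=3
t=3: X=3, d=0 → birth, X_4=4
t=4: X=4, d=6 → birth, X_5=5
t=5: X=5, d=1 → birth, X_6=6
t=6: X=6, d=0 → birth, X_7=7


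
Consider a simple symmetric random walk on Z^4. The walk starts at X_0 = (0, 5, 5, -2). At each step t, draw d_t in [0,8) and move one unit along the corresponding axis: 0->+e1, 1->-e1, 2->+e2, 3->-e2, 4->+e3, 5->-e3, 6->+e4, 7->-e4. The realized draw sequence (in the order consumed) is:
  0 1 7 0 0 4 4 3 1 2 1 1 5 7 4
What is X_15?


(-1, 5, 7, -4)

t=0: X=(0, 5, 5, -2), d=0 → +e1, X_1=(1, 5, 5, -2)
t=1: X=(1, 5, 5, -2), d=1 → -e1, X_2=(0, 5, 5, -2)
t=2: X=(0, 5, 5, -2), d=7 → -e4, X_3=(0, 5, 5, -3)
t=3: X=(0, 5, 5, -3), d=0 → +e1, X_4=(1, 5, 5, -3)
t=4: X=(1, 5, 5, -3), d=0 → +e1, X_5=(2, 5, 5, -3)
t=5: X=(2, 5, 5, -3), d=4 → +e3, X_6=(2, 5, 6, -3)
t=6: X=(2, 5, 6, -3), d=4 → +e3, X_7=(2, 5, 7, -3)
t=7: X=(2, 5, 7, -3), d=3 → -e2, X_8=(2, 4, 7, -3)
t=8: X=(2, 4, 7, -3), d=1 → -e1, X_9=(1, 4, 7, -3)
t=9: X=(1, 4, 7, -3), d=2 → +e2, X_10=(1, 5, 7, -3)
t=10: X=(1, 5, 7, -3), d=1 → -e1, X_11=(0, 5, 7, -3)
t=11: X=(0, 5, 7, -3), d=1 → -e1, X_12=(-1, 5, 7, -3)
t=12: X=(-1, 5, 7, -3), d=5 → -e3, X_13=(-1, 5, 6, -3)
t=13: X=(-1, 5, 6, -3), d=7 → -e4, X_14=(-1, 5, 6, -4)
t=14: X=(-1, 5, 6, -4), d=4 → +e3, X_15=(-1, 5, 7, -4)


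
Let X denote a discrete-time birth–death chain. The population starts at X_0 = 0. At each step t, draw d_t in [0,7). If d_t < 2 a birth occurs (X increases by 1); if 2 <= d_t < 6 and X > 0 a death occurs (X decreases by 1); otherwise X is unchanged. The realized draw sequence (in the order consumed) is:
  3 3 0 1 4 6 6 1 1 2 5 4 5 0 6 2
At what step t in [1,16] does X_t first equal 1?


3

t=0: X=0, d=3 → hold, X_1=0
t=1: X=0, d=3 → hold, X_2=0
t=2: X=0, d=0 → birth, X_3=1
t=3: X=1, d=1 → birth, X_4=2
t=4: X=2, d=4 → death, X_5=1
t=5: X=1, d=6 → hold, X_6=1
t=6: X=1, d=6 → hold, X_7=1
t=7: X=1, d=1 → birth, X_8=2
t=8: X=2, d=1 → birth, X_9=3
t=9: X=3, d=2 → death, X_10=2
t=10: X=2, d=5 → death, X_11=1
t=11: X=1, d=4 → death, X_12=0
t=12: X=0, d=5 → hold, X_13=0
t=13: X=0, d=0 → birth, X_14=1
t=14: X=1, d=6 → hold, X_15=1
t=15: X=1, d=2 → death, X_16=0


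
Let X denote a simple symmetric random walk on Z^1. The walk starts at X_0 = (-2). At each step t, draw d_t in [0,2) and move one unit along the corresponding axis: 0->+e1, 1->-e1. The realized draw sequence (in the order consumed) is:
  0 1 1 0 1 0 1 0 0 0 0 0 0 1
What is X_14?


t=0: X=(-2), d=0 → +e1, X_1=(-1)
t=1: X=(-1), d=1 → -e1, X_2=(-2)
t=2: X=(-2), d=1 → -e1, X_3=(-3)
t=3: X=(-3), d=0 → +e1, X_4=(-2)
t=4: X=(-2), d=1 → -e1, X_5=(-3)
t=5: X=(-3), d=0 → +e1, X_6=(-2)
t=6: X=(-2), d=1 → -e1, X_7=(-3)
t=7: X=(-3), d=0 → +e1, X_8=(-2)
t=8: X=(-2), d=0 → +e1, X_9=(-1)
t=9: X=(-1), d=0 → +e1, X_10=(0)
t=10: X=(0), d=0 → +e1, X_11=(1)
t=11: X=(1), d=0 → +e1, X_12=(2)
t=12: X=(2), d=0 → +e1, X_13=(3)
t=13: X=(3), d=1 → -e1, X_14=(2)

(2)


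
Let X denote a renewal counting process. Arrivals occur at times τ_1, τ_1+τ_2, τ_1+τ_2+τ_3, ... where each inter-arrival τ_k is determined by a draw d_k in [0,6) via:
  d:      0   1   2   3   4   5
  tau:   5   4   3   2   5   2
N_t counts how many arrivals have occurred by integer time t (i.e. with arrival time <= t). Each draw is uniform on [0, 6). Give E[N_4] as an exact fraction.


7/9

Inter-arrival values over d=0..5: [5, 4, 3, 2, 5, 2]
Each d has probability 1/6, so the pmf of τ is: f(2) = 1/3, f(3) = 1/6, f(4) = 1/6, f(5) = 1/3
Renewal equation for m(n) = E[N_n]: condition on τ_1 = k (if k <= n, one arrival plus a fresh copy on the remaining n−k steps): m(n) = F(n) + Σ_{k<=n} f(k)·m(n−k), where F(n) = P(τ <= n) and m(0) = 0
m(1) = F(1) = 0
m(2) = F(2) = 1/3
m(3) = F(3) = 1/2
m(4) = F(4) + f(2)·m(2) = 2/3 + 1/3·1/3 = 7/9
E[N_4] = m(4) = 7/9


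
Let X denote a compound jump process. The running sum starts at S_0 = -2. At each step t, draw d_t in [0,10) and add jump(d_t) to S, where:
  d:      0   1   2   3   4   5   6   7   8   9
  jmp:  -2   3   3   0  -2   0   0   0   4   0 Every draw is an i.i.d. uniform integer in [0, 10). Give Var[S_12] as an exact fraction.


Outcome values over d=0..9: [-2, 3, 3, 0, -2, 0, 0, 0, 4, 0]
Σy = 6, Σy² = 42, M = 10
μ = 6/10 = 3/5,  σ² = 42/10 − (3/5)² = 96/25
Independent increments: Var[S_12] = 12·σ² = 12·(96/25) = 1152/25

1152/25


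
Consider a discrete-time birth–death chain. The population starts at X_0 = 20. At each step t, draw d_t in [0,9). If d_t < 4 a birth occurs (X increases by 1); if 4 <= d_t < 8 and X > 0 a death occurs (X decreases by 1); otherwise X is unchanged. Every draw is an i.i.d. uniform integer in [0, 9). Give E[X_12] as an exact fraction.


X can drop by at most 1 per step and X_0 = 20 > T = 12, so X_t >= 20 − t >= 8 > 0 for every t <= 12: the floor at 0 (the 'and X > 0' condition) never binds. Hence X_12 = X_0 + Σ_{t<12} Y_t with i.i.d. increments Y_t = y(d_t) ∈ {+1, −1, 0}.
Outcome values over d=0..8: [1, 1, 1, 1, -1, -1, -1, -1, 0]
Σy = 0, Σy² = 8, M = 9
μ = 0/9 = 0,  σ² = 8/9 − (0)² = 8/9
E[X_12] = 20 + 12·(0) = 20

20


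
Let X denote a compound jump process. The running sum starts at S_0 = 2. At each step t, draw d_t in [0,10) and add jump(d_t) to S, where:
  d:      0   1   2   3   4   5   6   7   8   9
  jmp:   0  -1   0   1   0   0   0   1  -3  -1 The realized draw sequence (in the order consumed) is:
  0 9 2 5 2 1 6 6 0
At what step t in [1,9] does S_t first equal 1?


2

t=0: S=2, d=0, jump=0, S_1=2
t=1: S=2, d=9, jump=-1, S_2=1
t=2: S=1, d=2, jump=0, S_3=1
t=3: S=1, d=5, jump=0, S_4=1
t=4: S=1, d=2, jump=0, S_5=1
t=5: S=1, d=1, jump=-1, S_6=0
t=6: S=0, d=6, jump=0, S_7=0
t=7: S=0, d=6, jump=0, S_8=0
t=8: S=0, d=0, jump=0, S_9=0


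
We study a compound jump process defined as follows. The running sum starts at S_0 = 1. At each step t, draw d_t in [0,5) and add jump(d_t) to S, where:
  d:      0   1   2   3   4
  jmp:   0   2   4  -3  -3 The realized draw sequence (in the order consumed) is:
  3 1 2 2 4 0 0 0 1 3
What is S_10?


4

t=0: S=1, d=3, jump=-3, S_1=-2
t=1: S=-2, d=1, jump=2, S_2=0
t=2: S=0, d=2, jump=4, S_3=4
t=3: S=4, d=2, jump=4, S_4=8
t=4: S=8, d=4, jump=-3, S_5=5
t=5: S=5, d=0, jump=0, S_6=5
t=6: S=5, d=0, jump=0, S_7=5
t=7: S=5, d=0, jump=0, S_8=5
t=8: S=5, d=1, jump=2, S_9=7
t=9: S=7, d=3, jump=-3, S_10=4


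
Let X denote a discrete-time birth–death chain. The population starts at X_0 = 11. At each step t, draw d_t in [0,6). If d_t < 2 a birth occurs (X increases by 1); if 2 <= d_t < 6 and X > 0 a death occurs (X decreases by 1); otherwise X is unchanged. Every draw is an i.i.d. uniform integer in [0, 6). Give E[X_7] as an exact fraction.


26/3

X can drop by at most 1 per step and X_0 = 11 > T = 7, so X_t >= 11 − t >= 4 > 0 for every t <= 7: the floor at 0 (the 'and X > 0' condition) never binds. Hence X_7 = X_0 + Σ_{t<7} Y_t with i.i.d. increments Y_t = y(d_t) ∈ {+1, −1, 0}.
Outcome values over d=0..5: [1, 1, -1, -1, -1, -1]
Σy = -2, Σy² = 6, M = 6
μ = -2/6 = -1/3,  σ² = 6/6 − (-1/3)² = 8/9
E[X_7] = 11 + 7·(-1/3) = 26/3


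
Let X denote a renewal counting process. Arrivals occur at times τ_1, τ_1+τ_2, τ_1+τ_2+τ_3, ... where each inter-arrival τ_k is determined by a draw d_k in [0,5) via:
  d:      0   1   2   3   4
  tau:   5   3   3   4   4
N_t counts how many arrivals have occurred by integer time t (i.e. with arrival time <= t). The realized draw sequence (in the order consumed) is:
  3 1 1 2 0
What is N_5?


1

draw d_1=3: τ_1=4, arrival time A_1=4
draw d_2=1: τ_2=3, arrival time A_2=7
draw d_3=1: τ_3=3, arrival time A_3=10
draw d_4=2: τ_4=3, arrival time A_4=13
draw d_5=0: τ_5=5, arrival time A_5=18
N_t over t=0..5: 0:0 1:0 2:0 3:0 4:1 5:1


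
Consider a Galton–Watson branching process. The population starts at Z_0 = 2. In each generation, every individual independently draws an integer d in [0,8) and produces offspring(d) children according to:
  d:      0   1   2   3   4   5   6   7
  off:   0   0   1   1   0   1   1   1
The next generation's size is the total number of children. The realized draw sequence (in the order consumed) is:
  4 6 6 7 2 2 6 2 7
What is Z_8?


gen 0: Z_0=2, draws=[4, 6], offspring=[0, 1], Z_1=1
gen 1: Z_1=1, draws=[6], offspring=[1], Z_2=1
gen 2: Z_2=1, draws=[7], offspring=[1], Z_3=1
gen 3: Z_3=1, draws=[2], offspring=[1], Z_4=1
gen 4: Z_4=1, draws=[2], offspring=[1], Z_5=1
gen 5: Z_5=1, draws=[6], offspring=[1], Z_6=1
gen 6: Z_6=1, draws=[2], offspring=[1], Z_7=1
gen 7: Z_7=1, draws=[7], offspring=[1], Z_8=1

1


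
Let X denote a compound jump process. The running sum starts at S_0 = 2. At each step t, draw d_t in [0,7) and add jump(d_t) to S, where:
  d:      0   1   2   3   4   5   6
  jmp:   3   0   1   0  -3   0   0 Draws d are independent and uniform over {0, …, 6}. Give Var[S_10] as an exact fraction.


1320/49

Outcome values over d=0..6: [3, 0, 1, 0, -3, 0, 0]
Σy = 1, Σy² = 19, M = 7
μ = 1/7 = 1/7,  σ² = 19/7 − (1/7)² = 132/49
Independent increments: Var[S_10] = 10·σ² = 10·(132/49) = 1320/49


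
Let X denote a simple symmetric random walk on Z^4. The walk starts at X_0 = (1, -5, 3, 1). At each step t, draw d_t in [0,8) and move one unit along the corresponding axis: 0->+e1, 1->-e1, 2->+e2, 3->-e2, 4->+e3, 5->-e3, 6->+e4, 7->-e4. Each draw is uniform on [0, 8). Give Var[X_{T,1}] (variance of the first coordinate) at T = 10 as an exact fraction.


Outcome values over d=0..7: [1, -1, 0, 0, 0, 0, 0, 0]
Σy = 0, Σy² = 2, M = 8
μ = 0/8 = 0,  σ² = 2/8 − (0)² = 1/4
Independent increments: Var[X_10] = 10·σ² = 10·(1/4) = 5/2

5/2


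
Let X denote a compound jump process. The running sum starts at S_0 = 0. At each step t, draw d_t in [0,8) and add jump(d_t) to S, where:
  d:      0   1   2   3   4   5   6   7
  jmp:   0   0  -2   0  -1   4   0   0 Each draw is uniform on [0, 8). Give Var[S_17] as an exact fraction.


2839/64

Outcome values over d=0..7: [0, 0, -2, 0, -1, 4, 0, 0]
Σy = 1, Σy² = 21, M = 8
μ = 1/8 = 1/8,  σ² = 21/8 − (1/8)² = 167/64
Independent increments: Var[S_17] = 17·σ² = 17·(167/64) = 2839/64


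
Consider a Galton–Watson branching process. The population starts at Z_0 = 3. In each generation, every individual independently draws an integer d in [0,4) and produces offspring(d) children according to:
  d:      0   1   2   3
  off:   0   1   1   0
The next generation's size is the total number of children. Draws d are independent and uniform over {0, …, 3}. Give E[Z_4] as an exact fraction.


Outcome values over d=0..3: [0, 1, 1, 0]
Σy = 2, Σy² = 2, M = 4
μ = 2/4 = 1/2,  σ² = 2/4 − (1/2)² = 1/4
E[Z_0] = 3
E[Z_1] = 1/2·E[Z_0] = 3/2
E[Z_2] = 1/2·E[Z_1] = 3/4
E[Z_3] = 1/2·E[Z_2] = 3/8
E[Z_4] = 1/2·E[Z_3] = 3/16

3/16


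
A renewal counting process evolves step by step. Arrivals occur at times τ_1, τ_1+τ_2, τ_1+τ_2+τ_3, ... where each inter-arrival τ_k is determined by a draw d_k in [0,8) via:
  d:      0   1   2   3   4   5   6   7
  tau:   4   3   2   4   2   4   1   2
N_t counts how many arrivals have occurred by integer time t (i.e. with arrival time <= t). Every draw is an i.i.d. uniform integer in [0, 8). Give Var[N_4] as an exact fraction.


Inter-arrival values over d=0..7: [4, 3, 2, 4, 2, 4, 1, 2]
Each d has probability 1/8, so the pmf of τ is: f(1) = 1/8, f(2) = 3/8, f(3) = 1/8, f(4) = 3/8
Let p_n(j) = P(N_n = j), with p_0 = [1]. Condition on τ_1: p_n(0) = P(τ > n), and for j >= 1, p_n(j) = Σ_{k<=n} f(k)·p_{n−k}(j−1)
p_1 = [7/8, 1/8]  (j = 0..1)
p_2 = [1/2, 31/64, 1/64]  (j = 0..2)
p_3 = [3/8, 33/64, 55/512, 1/512]  (j = 0..3)
p_4 = [0, 23/32, 67/256, 79/4096, 1/4096]  (j = 0..4)
E[N_4] = Σ j·p_4(j) = 5329/4096;  E[N_4²] = Σ j²·p_4(j) = 7959/4096
Var[N_4] = 7959/4096 − (5329/4096)² = 4201823/16777216

4201823/16777216


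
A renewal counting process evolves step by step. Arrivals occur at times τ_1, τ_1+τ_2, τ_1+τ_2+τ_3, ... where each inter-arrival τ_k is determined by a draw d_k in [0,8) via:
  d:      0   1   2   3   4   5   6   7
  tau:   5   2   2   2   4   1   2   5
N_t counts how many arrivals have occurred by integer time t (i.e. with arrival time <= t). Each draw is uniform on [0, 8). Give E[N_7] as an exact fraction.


Inter-arrival values over d=0..7: [5, 2, 2, 2, 4, 1, 2, 5]
Each d has probability 1/8, so the pmf of τ is: f(1) = 1/8, f(2) = 1/2, f(4) = 1/8, f(5) = 1/4
Renewal equation for m(n) = E[N_n]: condition on τ_1 = k (if k <= n, one arrival plus a fresh copy on the remaining n−k steps): m(n) = F(n) + Σ_{k<=n} f(k)·m(n−k), where F(n) = P(τ <= n) and m(0) = 0
m(1) = F(1) = 1/8
m(2) = F(2) + f(1)·m(1) = 5/8 + 1/8·1/8 = 41/64
m(3) = F(3) + f(1)·m(2) + f(2)·m(1) = 5/8 + 1/8·41/64 + 1/2·1/8 = 393/512
m(4) = F(4) + f(1)·m(3) + f(2)·m(2) = 3/4 + 1/8·393/512 + 1/2·41/64 = 4777/4096
m(5) = F(5) + f(1)·m(4) + f(2)·m(3) + f(4)·m(1) = 1 + 1/8·4777/4096 + 1/2·393/512 + 1/8·1/8 = 50633/32768
m(6) = F(6) + f(1)·m(5) + f(2)·m(4) + f(4)·m(2) + f(5)·m(1) = 1 + 1/8·50633/32768 + 1/2·4777/4096 + 1/8·41/64 + 1/4·1/8 = 494825/262144
m(7) = F(7) + f(1)·m(6) + f(2)·m(5) + f(4)·m(3) + f(5)·m(2) = 1 + 1/8·494825/262144 + 1/2·50633/32768 + 1/8·393/512 + 1/4·41/64 = 4749321/2097152
E[N_7] = m(7) = 4749321/2097152

4749321/2097152


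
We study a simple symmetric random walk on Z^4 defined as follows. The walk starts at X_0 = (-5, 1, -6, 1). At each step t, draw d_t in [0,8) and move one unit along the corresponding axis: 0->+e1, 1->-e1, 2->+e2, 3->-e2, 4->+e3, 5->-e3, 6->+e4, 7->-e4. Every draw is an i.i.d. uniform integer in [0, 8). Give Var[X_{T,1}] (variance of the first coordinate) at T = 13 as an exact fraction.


Outcome values over d=0..7: [1, -1, 0, 0, 0, 0, 0, 0]
Σy = 0, Σy² = 2, M = 8
μ = 0/8 = 0,  σ² = 2/8 − (0)² = 1/4
Independent increments: Var[X_13] = 13·σ² = 13·(1/4) = 13/4

13/4


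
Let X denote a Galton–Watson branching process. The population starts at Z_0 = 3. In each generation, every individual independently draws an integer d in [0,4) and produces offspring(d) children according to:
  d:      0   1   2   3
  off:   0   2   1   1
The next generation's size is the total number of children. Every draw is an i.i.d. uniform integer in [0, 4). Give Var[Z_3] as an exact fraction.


Outcome values over d=0..3: [0, 2, 1, 1]
Σy = 4, Σy² = 6, M = 4
μ = 4/4 = 1,  σ² = 6/4 − (1)² = 1/2
V_0 = 0, E_0 = 3
V_1 = 1/2·E_0 + (1)²·V_0 = 3/2;  E_1 = 3
V_2 = 1/2·E_1 + (1)²·V_1 = 3;  E_2 = 3
V_3 = 1/2·E_2 + (1)²·V_2 = 9/2;  E_3 = 3

9/2


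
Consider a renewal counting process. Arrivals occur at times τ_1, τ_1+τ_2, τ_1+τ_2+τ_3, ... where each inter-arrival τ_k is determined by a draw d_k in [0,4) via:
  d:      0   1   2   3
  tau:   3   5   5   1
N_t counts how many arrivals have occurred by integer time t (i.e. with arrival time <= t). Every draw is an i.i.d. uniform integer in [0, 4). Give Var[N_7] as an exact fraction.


193202599/268435456

Inter-arrival values over d=0..3: [3, 5, 5, 1]
Each d has probability 1/4, so the pmf of τ is: f(1) = 1/4, f(3) = 1/4, f(5) = 1/2
Let p_n(j) = P(N_n = j), with p_0 = [1]. Condition on τ_1: p_n(0) = P(τ > n), and for j >= 1, p_n(j) = Σ_{k<=n} f(k)·p_{n−k}(j−1)
p_1 = [3/4, 1/4]  (j = 0..1)
p_2 = [3/4, 3/16, 1/16]  (j = 0..2)
p_3 = [1/2, 7/16, 3/64, 1/64]  (j = 0..3)
p_4 = [1/2, 5/16, 11/64, 3/256, 1/256]  (j = 0..4)
p_5 = [0, 13/16, 1/8, 15/256, 3/1024, 1/1024]  (j = 0..5)
p_6 = [0, 1/2, 7/16, 11/256, 19/1024, 3/4096, 1/4096]  (j = 0..6)
p_7 = [0, 1/2, 19/64, 47/256, 7/512, 23/4096, 3/16384, 1/16384]  (j = 0..7)
E[N_7] = Σ j·p_7(j) = 28325/16384;  E[N_7²] = Σ j²·p_7(j) = 60761/16384
Var[N_7] = 60761/16384 − (28325/16384)² = 193202599/268435456


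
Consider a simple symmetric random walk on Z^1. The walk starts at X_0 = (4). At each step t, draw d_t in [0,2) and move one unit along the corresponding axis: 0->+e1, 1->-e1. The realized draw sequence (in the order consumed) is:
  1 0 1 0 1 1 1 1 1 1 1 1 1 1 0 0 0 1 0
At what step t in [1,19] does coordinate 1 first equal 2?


t=0: X=(4), d=1 → -e1, X_1=(3)
t=1: X=(3), d=0 → +e1, X_2=(4)
t=2: X=(4), d=1 → -e1, X_3=(3)
t=3: X=(3), d=0 → +e1, X_4=(4)
t=4: X=(4), d=1 → -e1, X_5=(3)
t=5: X=(3), d=1 → -e1, X_6=(2)
t=6: X=(2), d=1 → -e1, X_7=(1)
t=7: X=(1), d=1 → -e1, X_8=(0)
t=8: X=(0), d=1 → -e1, X_9=(-1)
t=9: X=(-1), d=1 → -e1, X_10=(-2)
t=10: X=(-2), d=1 → -e1, X_11=(-3)
t=11: X=(-3), d=1 → -e1, X_12=(-4)
t=12: X=(-4), d=1 → -e1, X_13=(-5)
t=13: X=(-5), d=1 → -e1, X_14=(-6)
t=14: X=(-6), d=0 → +e1, X_15=(-5)
t=15: X=(-5), d=0 → +e1, X_16=(-4)
t=16: X=(-4), d=0 → +e1, X_17=(-3)
t=17: X=(-3), d=1 → -e1, X_18=(-4)
t=18: X=(-4), d=0 → +e1, X_19=(-3)

6


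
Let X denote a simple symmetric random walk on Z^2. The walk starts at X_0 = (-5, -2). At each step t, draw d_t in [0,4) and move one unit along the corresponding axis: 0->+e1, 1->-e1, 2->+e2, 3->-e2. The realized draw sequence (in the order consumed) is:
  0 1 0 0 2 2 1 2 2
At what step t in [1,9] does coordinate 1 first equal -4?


t=0: X=(-5, -2), d=0 → +e1, X_1=(-4, -2)
t=1: X=(-4, -2), d=1 → -e1, X_2=(-5, -2)
t=2: X=(-5, -2), d=0 → +e1, X_3=(-4, -2)
t=3: X=(-4, -2), d=0 → +e1, X_4=(-3, -2)
t=4: X=(-3, -2), d=2 → +e2, X_5=(-3, -1)
t=5: X=(-3, -1), d=2 → +e2, X_6=(-3, 0)
t=6: X=(-3, 0), d=1 → -e1, X_7=(-4, 0)
t=7: X=(-4, 0), d=2 → +e2, X_8=(-4, 1)
t=8: X=(-4, 1), d=2 → +e2, X_9=(-4, 2)

1


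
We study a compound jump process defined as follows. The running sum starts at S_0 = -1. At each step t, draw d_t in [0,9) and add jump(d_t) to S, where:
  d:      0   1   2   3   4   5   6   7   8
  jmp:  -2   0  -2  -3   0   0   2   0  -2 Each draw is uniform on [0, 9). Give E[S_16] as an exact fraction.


-121/9

Outcome values over d=0..8: [-2, 0, -2, -3, 0, 0, 2, 0, -2]
Σy = -7, Σy² = 25, M = 9
μ = -7/9 = -7/9,  σ² = 25/9 − (-7/9)² = 176/81
E[S_16] = -1 + 16·(-7/9) = -121/9


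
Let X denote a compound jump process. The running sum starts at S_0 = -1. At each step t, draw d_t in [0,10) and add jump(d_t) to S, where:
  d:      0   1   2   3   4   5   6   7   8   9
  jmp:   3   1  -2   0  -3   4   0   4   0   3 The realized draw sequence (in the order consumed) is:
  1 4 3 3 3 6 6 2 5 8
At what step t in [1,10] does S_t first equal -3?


t=0: S=-1, d=1, jump=1, S_1=0
t=1: S=0, d=4, jump=-3, S_2=-3
t=2: S=-3, d=3, jump=0, S_3=-3
t=3: S=-3, d=3, jump=0, S_4=-3
t=4: S=-3, d=3, jump=0, S_5=-3
t=5: S=-3, d=6, jump=0, S_6=-3
t=6: S=-3, d=6, jump=0, S_7=-3
t=7: S=-3, d=2, jump=-2, S_8=-5
t=8: S=-5, d=5, jump=4, S_9=-1
t=9: S=-1, d=8, jump=0, S_10=-1

2


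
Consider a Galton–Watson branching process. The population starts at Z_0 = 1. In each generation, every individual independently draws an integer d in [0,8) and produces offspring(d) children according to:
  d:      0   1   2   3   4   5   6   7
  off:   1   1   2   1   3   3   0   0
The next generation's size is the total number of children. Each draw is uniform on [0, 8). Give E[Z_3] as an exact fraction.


1331/512

Outcome values over d=0..7: [1, 1, 2, 1, 3, 3, 0, 0]
Σy = 11, Σy² = 25, M = 8
μ = 11/8 = 11/8,  σ² = 25/8 − (11/8)² = 79/64
E[Z_0] = 1
E[Z_1] = 11/8·E[Z_0] = 11/8
E[Z_2] = 11/8·E[Z_1] = 121/64
E[Z_3] = 11/8·E[Z_2] = 1331/512


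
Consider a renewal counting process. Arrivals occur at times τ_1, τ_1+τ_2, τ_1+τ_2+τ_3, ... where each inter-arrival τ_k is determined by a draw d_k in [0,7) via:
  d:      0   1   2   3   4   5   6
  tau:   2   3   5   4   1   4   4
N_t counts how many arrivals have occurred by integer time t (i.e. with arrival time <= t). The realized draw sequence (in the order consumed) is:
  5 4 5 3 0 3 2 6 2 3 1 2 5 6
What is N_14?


4

draw d_1=5: τ_1=4, arrival time A_1=4
draw d_2=4: τ_2=1, arrival time A_2=5
draw d_3=5: τ_3=4, arrival time A_3=9
draw d_4=3: τ_4=4, arrival time A_4=13
draw d_5=0: τ_5=2, arrival time A_5=15
draw d_6=3: τ_6=4, arrival time A_6=19
draw d_7=2: τ_7=5, arrival time A_7=24
draw d_8=6: τ_8=4, arrival time A_8=28
draw d_9=2: τ_9=5, arrival time A_9=33
draw d_10=3: τ_10=4, arrival time A_10=37
draw d_11=1: τ_11=3, arrival time A_11=40
draw d_12=2: τ_12=5, arrival time A_12=45
draw d_13=5: τ_13=4, arrival time A_13=49
draw d_14=6: τ_14=4, arrival time A_14=53
N_t over t=0..14: 0:0 1:0 2:0 3:0 4:1 5:2 6:2 7:2 8:2 9:3 10:3 11:3 12:3 13:4 14:4


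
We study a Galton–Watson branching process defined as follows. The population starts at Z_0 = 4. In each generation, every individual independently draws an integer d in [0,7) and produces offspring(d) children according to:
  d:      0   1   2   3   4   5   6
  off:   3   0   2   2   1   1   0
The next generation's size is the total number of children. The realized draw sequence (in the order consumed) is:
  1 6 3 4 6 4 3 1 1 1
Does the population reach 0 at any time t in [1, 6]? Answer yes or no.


gen 0: Z_0=4, draws=[1, 6, 3, 4], offspring=[0, 0, 2, 1], Z_1=3
gen 1: Z_1=3, draws=[6, 4, 3], offspring=[0, 1, 2], Z_2=3
gen 2: Z_2=3, draws=[1, 1, 1], offspring=[0, 0, 0], Z_3=0
gen 3: Z_3=0, draws=[], offspring=[], Z_4=0
gen 4: Z_4=0, draws=[], offspring=[], Z_5=0
gen 5: Z_5=0, draws=[], offspring=[], Z_6=0

yes


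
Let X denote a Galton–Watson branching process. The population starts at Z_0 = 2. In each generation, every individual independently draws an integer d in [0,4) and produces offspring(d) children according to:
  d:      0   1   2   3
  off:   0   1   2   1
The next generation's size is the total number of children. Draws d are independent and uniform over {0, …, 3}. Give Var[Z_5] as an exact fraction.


Outcome values over d=0..3: [0, 1, 2, 1]
Σy = 4, Σy² = 6, M = 4
μ = 4/4 = 1,  σ² = 6/4 − (1)² = 1/2
V_0 = 0, E_0 = 2
V_1 = 1/2·E_0 + (1)²·V_0 = 1;  E_1 = 2
V_2 = 1/2·E_1 + (1)²·V_1 = 2;  E_2 = 2
V_3 = 1/2·E_2 + (1)²·V_2 = 3;  E_3 = 2
V_4 = 1/2·E_3 + (1)²·V_3 = 4;  E_4 = 2
V_5 = 1/2·E_4 + (1)²·V_4 = 5;  E_5 = 2

5


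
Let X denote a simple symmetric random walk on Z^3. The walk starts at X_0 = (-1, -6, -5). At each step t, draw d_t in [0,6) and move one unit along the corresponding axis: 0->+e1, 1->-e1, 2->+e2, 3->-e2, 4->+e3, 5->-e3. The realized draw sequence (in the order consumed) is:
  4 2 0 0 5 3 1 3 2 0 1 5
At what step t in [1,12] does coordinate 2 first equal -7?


8

t=0: X=(-1, -6, -5), d=4 → +e3, X_1=(-1, -6, -4)
t=1: X=(-1, -6, -4), d=2 → +e2, X_2=(-1, -5, -4)
t=2: X=(-1, -5, -4), d=0 → +e1, X_3=(0, -5, -4)
t=3: X=(0, -5, -4), d=0 → +e1, X_4=(1, -5, -4)
t=4: X=(1, -5, -4), d=5 → -e3, X_5=(1, -5, -5)
t=5: X=(1, -5, -5), d=3 → -e2, X_6=(1, -6, -5)
t=6: X=(1, -6, -5), d=1 → -e1, X_7=(0, -6, -5)
t=7: X=(0, -6, -5), d=3 → -e2, X_8=(0, -7, -5)
t=8: X=(0, -7, -5), d=2 → +e2, X_9=(0, -6, -5)
t=9: X=(0, -6, -5), d=0 → +e1, X_10=(1, -6, -5)
t=10: X=(1, -6, -5), d=1 → -e1, X_11=(0, -6, -5)
t=11: X=(0, -6, -5), d=5 → -e3, X_12=(0, -6, -6)


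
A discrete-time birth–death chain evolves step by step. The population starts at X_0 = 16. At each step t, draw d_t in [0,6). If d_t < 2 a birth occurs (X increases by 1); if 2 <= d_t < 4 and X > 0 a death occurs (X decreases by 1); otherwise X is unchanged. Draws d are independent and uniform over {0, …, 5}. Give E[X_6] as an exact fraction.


X can drop by at most 1 per step and X_0 = 16 > T = 6, so X_t >= 16 − t >= 10 > 0 for every t <= 6: the floor at 0 (the 'and X > 0' condition) never binds. Hence X_6 = X_0 + Σ_{t<6} Y_t with i.i.d. increments Y_t = y(d_t) ∈ {+1, −1, 0}.
Outcome values over d=0..5: [1, 1, -1, -1, 0, 0]
Σy = 0, Σy² = 4, M = 6
μ = 0/6 = 0,  σ² = 4/6 − (0)² = 2/3
E[X_6] = 16 + 6·(0) = 16

16


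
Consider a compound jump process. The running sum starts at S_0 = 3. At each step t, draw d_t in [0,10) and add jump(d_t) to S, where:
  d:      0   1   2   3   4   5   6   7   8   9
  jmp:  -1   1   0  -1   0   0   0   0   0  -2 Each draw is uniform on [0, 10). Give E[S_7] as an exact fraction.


9/10

Outcome values over d=0..9: [-1, 1, 0, -1, 0, 0, 0, 0, 0, -2]
Σy = -3, Σy² = 7, M = 10
μ = -3/10 = -3/10,  σ² = 7/10 − (-3/10)² = 61/100
E[S_7] = 3 + 7·(-3/10) = 9/10


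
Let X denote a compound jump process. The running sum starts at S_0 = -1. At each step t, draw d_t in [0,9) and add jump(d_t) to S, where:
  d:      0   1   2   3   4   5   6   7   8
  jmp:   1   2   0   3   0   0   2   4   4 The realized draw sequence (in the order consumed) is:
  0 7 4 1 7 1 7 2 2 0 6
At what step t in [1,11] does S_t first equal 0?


1

t=0: S=-1, d=0, jump=1, S_1=0
t=1: S=0, d=7, jump=4, S_2=4
t=2: S=4, d=4, jump=0, S_3=4
t=3: S=4, d=1, jump=2, S_4=6
t=4: S=6, d=7, jump=4, S_5=10
t=5: S=10, d=1, jump=2, S_6=12
t=6: S=12, d=7, jump=4, S_7=16
t=7: S=16, d=2, jump=0, S_8=16
t=8: S=16, d=2, jump=0, S_9=16
t=9: S=16, d=0, jump=1, S_10=17
t=10: S=17, d=6, jump=2, S_11=19
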